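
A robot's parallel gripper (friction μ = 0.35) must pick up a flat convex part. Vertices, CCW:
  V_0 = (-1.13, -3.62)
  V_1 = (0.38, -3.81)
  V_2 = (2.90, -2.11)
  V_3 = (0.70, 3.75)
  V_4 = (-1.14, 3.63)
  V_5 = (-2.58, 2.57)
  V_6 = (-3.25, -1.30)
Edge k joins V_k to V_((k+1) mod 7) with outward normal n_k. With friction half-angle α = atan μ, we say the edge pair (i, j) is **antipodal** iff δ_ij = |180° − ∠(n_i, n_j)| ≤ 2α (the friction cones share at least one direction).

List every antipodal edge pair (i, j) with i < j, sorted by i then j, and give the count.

α = atan 0.35 = 19.29°;  2α = 38.58°
n_0 = (-0.1248, -0.9922)
n_1 = (+0.5592, -0.8290)
n_2 = (+0.9362, +0.3515)
n_3 = (-0.0651, +0.9979)
n_4 = (-0.5928, +0.8053)
n_5 = (-0.9853, +0.1706)
n_6 = (-0.7382, -0.6746)
  (0,1): δ = 138.82°  ·
  (0,2): δ = 62.25°  ·
  (0,3): δ = 10.90°  ✓
  (0,4): δ = 43.53°  ·
  (0,5): δ = 87.35°  ·
  (0,6): δ = 139.59°  ·
  (1,2): δ = 103.43°  ·
  (1,3): δ = 30.27°  ✓
  (1,4): δ = 2.35°  ✓
  (1,5): δ = 46.17°  ·
  (1,6): δ = 98.42°  ·
  (2,3): δ = 106.85°  ·
  (2,4): δ = 74.22°  ·
  (2,5): δ = 30.40°  ✓
  (2,6): δ = 21.84°  ✓
  (3,4): δ = 147.37°  ·
  (3,5): δ = 103.55°  ·
  (3,6): δ = 51.31°  ·
  (4,5): δ = 136.18°  ·
  (4,6): δ = 83.94°  ·
  (5,6): δ = 127.76°  ·
antipodal pairs: 5

count = 5; pairs: (0,3), (1,3), (1,4), (2,5), (2,6)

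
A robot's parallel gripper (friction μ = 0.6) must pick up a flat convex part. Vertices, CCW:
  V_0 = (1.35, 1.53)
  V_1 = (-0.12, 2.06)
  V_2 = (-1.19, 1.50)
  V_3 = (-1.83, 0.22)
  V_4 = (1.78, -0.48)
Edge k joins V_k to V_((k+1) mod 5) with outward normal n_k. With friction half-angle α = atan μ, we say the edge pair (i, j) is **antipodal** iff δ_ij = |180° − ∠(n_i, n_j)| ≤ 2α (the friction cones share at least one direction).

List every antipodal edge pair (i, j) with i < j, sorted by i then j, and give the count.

count = 3; pairs: (0,3), (1,3), (2,4)

α = atan 0.6 = 30.96°;  2α = 61.93°
n_0 = (+0.3392, +0.9407)
n_1 = (-0.4637, +0.8860)
n_2 = (-0.8944, +0.4472)
n_3 = (-0.1904, -0.9817)
n_4 = (+0.9779, +0.2092)
  (0,1): δ = 132.55°  ·
  (0,2): δ = 96.74°  ·
  (0,3): δ = 8.85°  ✓
  (0,4): δ = 121.90°  ·
  (1,2): δ = 144.19°  ·
  (1,3): δ = 38.60°  ✓
  (1,4): δ = 74.45°  ·
  (2,3): δ = 74.41°  ·
  (2,4): δ = 38.64°  ✓
  (3,4): δ = 66.95°  ·
antipodal pairs: 3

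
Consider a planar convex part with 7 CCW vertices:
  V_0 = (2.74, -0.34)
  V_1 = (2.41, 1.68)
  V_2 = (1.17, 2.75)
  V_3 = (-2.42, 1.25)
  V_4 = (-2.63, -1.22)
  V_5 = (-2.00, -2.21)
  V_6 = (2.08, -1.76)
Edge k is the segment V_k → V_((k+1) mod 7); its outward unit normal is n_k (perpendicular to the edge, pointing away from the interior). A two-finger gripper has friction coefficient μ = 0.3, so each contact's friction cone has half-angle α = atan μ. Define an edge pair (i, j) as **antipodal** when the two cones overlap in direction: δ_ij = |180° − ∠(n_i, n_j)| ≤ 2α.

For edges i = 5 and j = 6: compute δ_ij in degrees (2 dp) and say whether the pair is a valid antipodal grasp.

δ = 121.22°, invalid

α = atan 0.3 = 16.70°;  2α = 33.40°
edge 5: e_5 = (+4.08, +0.45);  n_5 = (+0.1096, -0.9940)
edge 6: e_6 = (+0.66, +1.42);  n_6 = (+0.9068, -0.4215)
∠(n_5, n_6) = 58.78°
δ = |180° − 58.78°| = 121.22°
121.22° > 2α = 33.40°  →  invalid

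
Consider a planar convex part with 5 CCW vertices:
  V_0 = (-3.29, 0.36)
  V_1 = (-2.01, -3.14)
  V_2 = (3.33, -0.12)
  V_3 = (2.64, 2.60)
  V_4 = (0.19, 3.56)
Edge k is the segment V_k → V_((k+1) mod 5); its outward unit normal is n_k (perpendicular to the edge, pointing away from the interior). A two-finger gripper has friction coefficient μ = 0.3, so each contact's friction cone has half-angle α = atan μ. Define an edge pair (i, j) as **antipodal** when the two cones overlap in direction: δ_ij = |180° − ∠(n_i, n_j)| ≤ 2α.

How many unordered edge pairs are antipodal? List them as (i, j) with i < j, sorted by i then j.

count = 2; pairs: (0,2), (1,4)

α = atan 0.3 = 16.70°;  2α = 33.40°
n_0 = (-0.9392, -0.3435)
n_1 = (+0.4923, -0.8704)
n_2 = (+0.9693, +0.2459)
n_3 = (+0.3648, +0.9311)
n_4 = (-0.6769, +0.7361)
  (0,1): δ = 80.60°  ·
  (0,2): δ = 5.85°  ✓
  (0,3): δ = 48.51°  ·
  (0,4): δ = 112.51°  ·
  (1,2): δ = 105.26°  ·
  (1,3): δ = 50.89°  ·
  (1,4): δ = 13.11°  ✓
  (2,3): δ = 125.63°  ·
  (2,4): δ = 61.63°  ·
  (3,4): δ = 116.00°  ·
antipodal pairs: 2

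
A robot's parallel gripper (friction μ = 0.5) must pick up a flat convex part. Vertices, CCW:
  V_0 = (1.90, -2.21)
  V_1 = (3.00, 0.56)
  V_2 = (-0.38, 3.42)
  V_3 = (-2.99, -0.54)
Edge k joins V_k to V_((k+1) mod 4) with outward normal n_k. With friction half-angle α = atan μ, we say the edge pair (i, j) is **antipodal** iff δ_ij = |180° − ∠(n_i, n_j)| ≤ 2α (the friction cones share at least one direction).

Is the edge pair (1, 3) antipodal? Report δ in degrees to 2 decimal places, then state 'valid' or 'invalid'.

α = atan 0.5 = 26.57°;  2α = 53.13°
edge 1: e_1 = (-3.38, +2.86);  n_1 = (+0.6459, +0.7634)
edge 3: e_3 = (+4.89, -1.67);  n_3 = (-0.3232, -0.9463)
∠(n_1, n_3) = 158.62°
δ = |180° − 158.62°| = 21.38°
21.38° ≤ 2α = 53.13°  →  valid

δ = 21.38°, valid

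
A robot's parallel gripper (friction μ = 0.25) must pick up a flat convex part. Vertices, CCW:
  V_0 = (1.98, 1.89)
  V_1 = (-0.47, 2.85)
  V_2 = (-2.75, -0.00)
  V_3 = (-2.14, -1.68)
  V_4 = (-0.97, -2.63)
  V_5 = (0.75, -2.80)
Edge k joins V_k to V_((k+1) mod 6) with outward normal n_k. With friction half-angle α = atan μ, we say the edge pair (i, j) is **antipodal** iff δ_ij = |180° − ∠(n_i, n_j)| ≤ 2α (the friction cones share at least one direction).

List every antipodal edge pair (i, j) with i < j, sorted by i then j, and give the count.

count = 3; pairs: (0,3), (0,4), (1,5)

α = atan 0.25 = 14.04°;  2α = 28.07°
n_0 = (+0.3648, +0.9311)
n_1 = (-0.7809, +0.6247)
n_2 = (-0.9400, -0.3413)
n_3 = (-0.6303, -0.7763)
n_4 = (-0.0984, -0.9952)
n_5 = (+0.9673, -0.2537)
  (0,1): δ = 107.26°  ·
  (0,2): δ = 48.65°  ·
  (0,3): δ = 17.68°  ✓
  (0,4): δ = 15.75°  ✓
  (0,5): δ = 96.70°  ·
  (1,2): δ = 121.38°  ·
  (1,3): δ = 90.42°  ·
  (1,4): δ = 56.98°  ·
  (1,5): δ = 23.96°  ✓
  (2,3): δ = 149.03°  ·
  (2,4): δ = 115.60°  ·
  (2,5): δ = 34.65°  ·
  (3,4): δ = 146.57°  ·
  (3,5): δ = 65.62°  ·
  (4,5): δ = 99.05°  ·
antipodal pairs: 3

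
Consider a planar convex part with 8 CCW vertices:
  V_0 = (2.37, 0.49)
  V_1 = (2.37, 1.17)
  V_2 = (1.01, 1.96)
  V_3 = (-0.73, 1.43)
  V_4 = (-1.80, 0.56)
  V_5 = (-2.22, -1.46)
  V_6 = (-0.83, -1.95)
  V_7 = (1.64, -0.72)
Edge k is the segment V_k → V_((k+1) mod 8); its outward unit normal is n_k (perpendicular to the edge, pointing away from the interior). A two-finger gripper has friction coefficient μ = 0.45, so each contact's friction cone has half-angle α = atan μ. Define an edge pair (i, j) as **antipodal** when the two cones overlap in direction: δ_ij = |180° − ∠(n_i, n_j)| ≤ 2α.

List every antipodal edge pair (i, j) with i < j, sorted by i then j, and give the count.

α = atan 0.45 = 24.23°;  2α = 48.46°
n_0 = (+1.0000, -0.0000)
n_1 = (+0.5023, +0.8647)
n_2 = (-0.2914, +0.9566)
n_3 = (-0.6309, +0.7759)
n_4 = (-0.9791, +0.2036)
n_5 = (-0.3325, -0.9431)
n_6 = (+0.4458, -0.8952)
n_7 = (+0.8562, -0.5166)
  (0,1): δ = 120.15°  ·
  (0,2): δ = 73.06°  ·
  (0,3): δ = 50.89°  ·
  (0,4): δ = 11.75°  ✓
  (0,5): δ = 70.58°  ·
  (0,6): δ = 116.47°  ·
  (0,7): δ = 148.90°  ·
  (1,2): δ = 132.91°  ·
  (1,3): δ = 110.73°  ·
  (1,4): δ = 71.59°  ·
  (1,5): δ = 10.73°  ✓
  (1,6): δ = 56.62°  ·
  (1,7): δ = 89.05°  ·
  (2,3): δ = 157.83°  ·
  (2,4): δ = 118.69°  ·
  (2,5): δ = 36.36°  ✓
  (2,6): δ = 9.53°  ✓
  (2,7): δ = 41.96°  ✓
  (3,4): δ = 140.86°  ·
  (3,5): δ = 58.53°  ·
  (3,6): δ = 12.64°  ✓
  (3,7): δ = 19.78°  ✓
  (4,5): δ = 97.67°  ·
  (4,6): δ = 51.78°  ·
  (4,7): δ = 19.36°  ✓
  (5,6): δ = 134.11°  ·
  (5,7): δ = 101.68°  ·
  (6,7): δ = 147.58°  ·
antipodal pairs: 8

count = 8; pairs: (0,4), (1,5), (2,5), (2,6), (2,7), (3,6), (3,7), (4,7)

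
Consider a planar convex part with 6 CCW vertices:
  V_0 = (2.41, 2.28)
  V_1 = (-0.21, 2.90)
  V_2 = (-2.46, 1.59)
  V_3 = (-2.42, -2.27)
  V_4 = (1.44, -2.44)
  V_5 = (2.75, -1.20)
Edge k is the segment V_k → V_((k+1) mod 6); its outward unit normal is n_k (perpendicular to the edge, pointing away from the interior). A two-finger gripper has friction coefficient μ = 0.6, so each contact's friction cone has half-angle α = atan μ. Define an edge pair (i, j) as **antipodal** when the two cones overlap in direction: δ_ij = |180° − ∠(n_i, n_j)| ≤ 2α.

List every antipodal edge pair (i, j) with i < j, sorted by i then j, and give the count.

count = 6; pairs: (0,3), (0,4), (1,3), (1,4), (2,4), (2,5)

α = atan 0.6 = 30.96°;  2α = 61.93°
n_0 = (+0.2303, +0.9731)
n_1 = (-0.5032, +0.8642)
n_2 = (-0.9999, -0.0104)
n_3 = (-0.0440, -0.9990)
n_4 = (+0.6874, -0.7262)
n_5 = (+0.9953, +0.0972)
  (0,1): δ = 136.48°  ·
  (0,2): δ = 76.09°  ·
  (0,3): δ = 10.79°  ✓
  (0,4): δ = 56.74°  ✓
  (0,5): δ = 108.89°  ·
  (1,2): δ = 119.62°  ·
  (1,3): δ = 32.73°  ✓
  (1,4): δ = 13.22°  ✓
  (1,5): δ = 65.37°  ·
  (2,3): δ = 93.12°  ·
  (2,4): δ = 47.17°  ✓
  (2,5): δ = 4.99°  ✓
  (3,4): δ = 134.05°  ·
  (3,5): δ = 81.90°  ·
  (4,5): δ = 127.85°  ·
antipodal pairs: 6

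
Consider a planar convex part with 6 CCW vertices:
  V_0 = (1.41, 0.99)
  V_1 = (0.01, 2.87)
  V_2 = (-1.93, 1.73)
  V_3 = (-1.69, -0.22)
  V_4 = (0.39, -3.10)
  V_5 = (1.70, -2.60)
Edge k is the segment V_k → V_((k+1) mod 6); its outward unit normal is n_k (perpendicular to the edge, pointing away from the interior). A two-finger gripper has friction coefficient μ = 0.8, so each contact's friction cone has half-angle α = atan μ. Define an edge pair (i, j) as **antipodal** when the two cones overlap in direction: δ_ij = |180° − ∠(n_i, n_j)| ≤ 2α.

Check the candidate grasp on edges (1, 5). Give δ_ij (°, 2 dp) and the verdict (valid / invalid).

δ = 64.18°, valid

α = atan 0.8 = 38.66°;  2α = 77.32°
edge 1: e_1 = (-1.94, -1.14);  n_1 = (-0.5066, +0.8622)
edge 5: e_5 = (-0.29, +3.59);  n_5 = (+0.9968, +0.0805)
∠(n_1, n_5) = 115.82°
δ = |180° − 115.82°| = 64.18°
64.18° ≤ 2α = 77.32°  →  valid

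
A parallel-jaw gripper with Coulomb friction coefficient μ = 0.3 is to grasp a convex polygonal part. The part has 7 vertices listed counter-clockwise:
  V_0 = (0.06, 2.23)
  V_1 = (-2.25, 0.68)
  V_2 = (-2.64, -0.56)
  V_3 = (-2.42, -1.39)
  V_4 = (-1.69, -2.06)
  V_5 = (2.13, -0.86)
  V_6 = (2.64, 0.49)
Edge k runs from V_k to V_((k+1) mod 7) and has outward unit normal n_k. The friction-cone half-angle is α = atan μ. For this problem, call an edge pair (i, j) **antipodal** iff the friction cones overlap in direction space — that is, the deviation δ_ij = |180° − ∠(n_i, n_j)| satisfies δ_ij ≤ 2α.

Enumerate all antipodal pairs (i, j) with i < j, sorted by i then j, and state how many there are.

α = atan 0.3 = 16.70°;  2α = 33.40°
n_0 = (-0.5572, +0.8304)
n_1 = (-0.9539, +0.3000)
n_2 = (-0.9666, -0.2562)
n_3 = (-0.6762, -0.7367)
n_4 = (+0.2997, -0.9540)
n_5 = (+0.9355, -0.3534)
n_6 = (+0.5591, +0.8291)
  (0,1): δ = 141.32°  ·
  (0,2): δ = 109.02°  ·
  (0,3): δ = 76.41°  ·
  (0,4): δ = 16.42°  ✓
  (0,5): δ = 35.44°  ·
  (0,6): δ = 112.14°  ·
  (1,2): δ = 147.70°  ·
  (1,3): δ = 115.09°  ·
  (1,4): δ = 55.10°  ·
  (1,5): δ = 3.24°  ✓
  (1,6): δ = 73.46°  ·
  (2,3): δ = 147.39°  ·
  (2,4): δ = 87.41°  ·
  (2,5): δ = 35.54°  ·
  (2,6): δ = 41.16°  ·
  (3,4): δ = 120.01°  ·
  (3,5): δ = 68.15°  ·
  (3,6): δ = 8.55°  ✓
  (4,5): δ = 128.13°  ·
  (4,6): δ = 51.44°  ·
  (5,6): δ = 103.30°  ·
antipodal pairs: 3

count = 3; pairs: (0,4), (1,5), (3,6)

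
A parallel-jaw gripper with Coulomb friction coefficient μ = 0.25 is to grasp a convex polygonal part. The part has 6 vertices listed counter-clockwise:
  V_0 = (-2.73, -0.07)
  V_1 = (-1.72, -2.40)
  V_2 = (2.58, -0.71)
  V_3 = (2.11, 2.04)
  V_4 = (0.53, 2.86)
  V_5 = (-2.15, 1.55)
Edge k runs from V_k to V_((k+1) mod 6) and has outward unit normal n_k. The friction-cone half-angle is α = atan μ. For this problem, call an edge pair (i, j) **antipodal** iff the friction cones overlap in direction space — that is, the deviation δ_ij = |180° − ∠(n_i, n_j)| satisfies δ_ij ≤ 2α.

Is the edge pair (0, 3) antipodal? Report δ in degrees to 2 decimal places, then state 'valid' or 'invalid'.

δ = 39.14°, invalid

α = atan 0.25 = 14.04°;  2α = 28.07°
edge 0: e_0 = (+1.01, -2.33);  n_0 = (-0.9175, -0.3977)
edge 3: e_3 = (-1.58, +0.82);  n_3 = (+0.4606, +0.8876)
∠(n_0, n_3) = 140.86°
δ = |180° − 140.86°| = 39.14°
39.14° > 2α = 28.07°  →  invalid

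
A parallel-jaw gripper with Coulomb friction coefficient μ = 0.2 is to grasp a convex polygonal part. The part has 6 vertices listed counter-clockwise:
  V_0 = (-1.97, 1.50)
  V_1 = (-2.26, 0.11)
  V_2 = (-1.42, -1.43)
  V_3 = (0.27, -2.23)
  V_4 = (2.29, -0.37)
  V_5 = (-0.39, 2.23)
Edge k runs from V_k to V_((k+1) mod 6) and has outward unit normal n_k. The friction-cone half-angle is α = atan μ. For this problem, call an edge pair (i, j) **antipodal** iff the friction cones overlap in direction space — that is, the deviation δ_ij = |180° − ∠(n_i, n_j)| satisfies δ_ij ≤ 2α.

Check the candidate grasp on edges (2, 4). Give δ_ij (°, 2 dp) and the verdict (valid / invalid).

α = atan 0.2 = 11.31°;  2α = 22.62°
edge 2: e_2 = (+1.69, -0.80);  n_2 = (-0.4279, -0.9038)
edge 4: e_4 = (-2.68, +2.60);  n_4 = (+0.6963, +0.7177)
∠(n_2, n_4) = 161.20°
δ = |180° − 161.20°| = 18.80°
18.80° ≤ 2α = 22.62°  →  valid

δ = 18.80°, valid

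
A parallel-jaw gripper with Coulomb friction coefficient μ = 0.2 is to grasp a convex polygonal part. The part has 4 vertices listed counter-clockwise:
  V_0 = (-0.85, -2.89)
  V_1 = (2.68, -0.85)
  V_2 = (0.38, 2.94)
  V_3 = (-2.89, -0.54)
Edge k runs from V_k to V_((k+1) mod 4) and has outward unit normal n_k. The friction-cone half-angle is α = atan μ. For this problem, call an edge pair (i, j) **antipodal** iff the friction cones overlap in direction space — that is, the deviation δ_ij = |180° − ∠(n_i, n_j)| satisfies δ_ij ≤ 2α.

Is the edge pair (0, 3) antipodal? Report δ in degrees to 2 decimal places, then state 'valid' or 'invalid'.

δ = 100.94°, invalid

α = atan 0.2 = 11.31°;  2α = 22.62°
edge 0: e_0 = (+3.53, +2.04);  n_0 = (+0.5004, -0.8658)
edge 3: e_3 = (+2.04, -2.35);  n_3 = (-0.7552, -0.6555)
∠(n_0, n_3) = 79.06°
δ = |180° − 79.06°| = 100.94°
100.94° > 2α = 22.62°  →  invalid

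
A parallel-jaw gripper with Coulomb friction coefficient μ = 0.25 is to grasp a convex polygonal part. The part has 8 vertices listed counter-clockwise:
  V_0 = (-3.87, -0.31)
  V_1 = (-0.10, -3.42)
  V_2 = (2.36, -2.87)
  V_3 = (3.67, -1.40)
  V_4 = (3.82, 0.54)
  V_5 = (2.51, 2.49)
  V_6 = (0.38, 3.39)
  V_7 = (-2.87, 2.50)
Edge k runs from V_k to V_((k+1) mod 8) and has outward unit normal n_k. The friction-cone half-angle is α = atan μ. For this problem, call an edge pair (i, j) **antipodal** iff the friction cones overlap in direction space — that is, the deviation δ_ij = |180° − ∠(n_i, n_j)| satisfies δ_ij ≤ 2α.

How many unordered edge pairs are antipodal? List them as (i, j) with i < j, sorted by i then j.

count = 5; pairs: (0,4), (0,5), (1,6), (2,7), (3,7)

α = atan 0.25 = 14.04°;  2α = 28.07°
n_0 = (-0.6364, -0.7714)
n_1 = (+0.2182, -0.9759)
n_2 = (+0.7466, -0.6653)
n_3 = (+0.9970, -0.0771)
n_4 = (+0.8301, +0.5576)
n_5 = (+0.3892, +0.9211)
n_6 = (-0.2641, +0.9645)
n_7 = (-0.9421, +0.3353)
  (0,1): δ = 127.88°  ·
  (0,2): δ = 92.19°  ·
  (0,3): δ = 54.90°  ·
  (0,4): δ = 16.59°  ✓
  (0,5): δ = 16.61°  ✓
  (0,6): δ = 54.84°  ·
  (0,7): δ = 109.93°  ·
  (1,2): δ = 144.31°  ·
  (1,3): δ = 107.02°  ·
  (1,4): δ = 68.71°  ·
  (1,5): δ = 35.51°  ·
  (1,6): δ = 2.71°  ✓
  (1,7): δ = 57.81°  ·
  (2,3): δ = 142.72°  ·
  (2,4): δ = 104.40°  ·
  (2,5): δ = 71.20°  ·
  (2,6): δ = 32.98°  ·
  (2,7): δ = 22.12°  ✓
  (3,4): δ = 141.69°  ·
  (3,5): δ = 108.48°  ·
  (3,6): δ = 70.26°  ·
  (3,7): δ = 15.17°  ✓
  (4,5): δ = 146.80°  ·
  (4,6): δ = 108.58°  ·
  (4,7): δ = 53.48°  ·
  (5,6): δ = 141.78°  ·
  (5,7): δ = 86.68°  ·
  (6,7): δ = 124.90°  ·
antipodal pairs: 5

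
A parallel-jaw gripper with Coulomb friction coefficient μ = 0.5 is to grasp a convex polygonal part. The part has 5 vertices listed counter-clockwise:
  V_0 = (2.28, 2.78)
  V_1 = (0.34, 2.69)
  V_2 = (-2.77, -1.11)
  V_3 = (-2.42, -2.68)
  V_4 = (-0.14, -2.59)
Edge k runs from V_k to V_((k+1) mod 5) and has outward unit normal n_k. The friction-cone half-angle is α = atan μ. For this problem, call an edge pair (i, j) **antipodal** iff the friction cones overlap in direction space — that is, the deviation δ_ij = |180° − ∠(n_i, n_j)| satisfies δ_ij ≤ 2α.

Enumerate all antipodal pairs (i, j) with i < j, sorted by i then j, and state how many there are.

α = atan 0.5 = 26.57°;  2α = 53.13°
n_0 = (-0.0463, +0.9989)
n_1 = (-0.7739, +0.6333)
n_2 = (-0.9760, -0.2176)
n_3 = (+0.0394, -0.9992)
n_4 = (+0.9117, -0.4109)
  (0,1): δ = 131.95°  ·
  (0,2): δ = 80.09°  ·
  (0,3): δ = 0.40°  ✓
  (0,4): δ = 63.09°  ·
  (1,2): δ = 128.13°  ·
  (1,3): δ = 48.44°  ✓
  (1,4): δ = 15.04°  ✓
  (2,3): δ = 100.31°  ·
  (2,4): δ = 36.83°  ✓
  (3,4): δ = 116.52°  ·
antipodal pairs: 4

count = 4; pairs: (0,3), (1,3), (1,4), (2,4)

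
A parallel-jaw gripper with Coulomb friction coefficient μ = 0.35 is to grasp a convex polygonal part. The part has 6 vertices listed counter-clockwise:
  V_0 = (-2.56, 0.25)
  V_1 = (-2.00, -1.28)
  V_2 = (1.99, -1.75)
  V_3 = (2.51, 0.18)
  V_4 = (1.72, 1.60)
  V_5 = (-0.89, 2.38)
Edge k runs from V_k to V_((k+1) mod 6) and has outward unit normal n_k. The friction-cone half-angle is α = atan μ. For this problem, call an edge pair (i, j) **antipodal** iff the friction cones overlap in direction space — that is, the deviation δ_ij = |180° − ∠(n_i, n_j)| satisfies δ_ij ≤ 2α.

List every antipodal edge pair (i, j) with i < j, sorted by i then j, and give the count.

count = 4; pairs: (0,2), (0,3), (1,4), (2,5)

α = atan 0.35 = 19.29°;  2α = 38.58°
n_0 = (-0.9391, -0.3437)
n_1 = (-0.1170, -0.9931)
n_2 = (+0.9656, -0.2602)
n_3 = (+0.8739, +0.4862)
n_4 = (+0.2863, +0.9581)
n_5 = (-0.7870, +0.6170)
  (0,1): δ = 116.82°  ·
  (0,2): δ = 35.18°  ✓
  (0,3): δ = 8.99°  ✓
  (0,4): δ = 53.26°  ·
  (0,5): δ = 121.80°  ·
  (1,2): δ = 98.36°  ·
  (1,3): δ = 54.19°  ·
  (1,4): δ = 9.92°  ✓
  (1,5): δ = 58.62°  ·
  (2,3): δ = 135.83°  ·
  (2,4): δ = 91.56°  ·
  (2,5): δ = 23.02°  ✓
  (3,4): δ = 135.73°  ·
  (3,5): δ = 67.19°  ·
  (4,5): δ = 111.46°  ·
antipodal pairs: 4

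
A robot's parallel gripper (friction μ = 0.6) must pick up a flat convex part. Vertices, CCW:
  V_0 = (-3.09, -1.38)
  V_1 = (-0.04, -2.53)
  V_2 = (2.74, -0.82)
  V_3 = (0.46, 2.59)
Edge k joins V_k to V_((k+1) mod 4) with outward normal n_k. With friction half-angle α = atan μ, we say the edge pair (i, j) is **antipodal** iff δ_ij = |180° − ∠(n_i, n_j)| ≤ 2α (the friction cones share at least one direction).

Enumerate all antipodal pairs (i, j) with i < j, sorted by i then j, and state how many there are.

count = 2; pairs: (0,2), (1,3)

α = atan 0.6 = 30.96°;  2α = 61.93°
n_0 = (-0.3528, -0.9357)
n_1 = (+0.5239, -0.8518)
n_2 = (+0.8313, +0.5558)
n_3 = (-0.7454, +0.6666)
  (0,1): δ = 127.75°  ·
  (0,2): δ = 35.57°  ✓
  (0,3): δ = 68.86°  ·
  (1,2): δ = 87.83°  ·
  (1,3): δ = 16.60°  ✓
  (2,3): δ = 75.57°  ·
antipodal pairs: 2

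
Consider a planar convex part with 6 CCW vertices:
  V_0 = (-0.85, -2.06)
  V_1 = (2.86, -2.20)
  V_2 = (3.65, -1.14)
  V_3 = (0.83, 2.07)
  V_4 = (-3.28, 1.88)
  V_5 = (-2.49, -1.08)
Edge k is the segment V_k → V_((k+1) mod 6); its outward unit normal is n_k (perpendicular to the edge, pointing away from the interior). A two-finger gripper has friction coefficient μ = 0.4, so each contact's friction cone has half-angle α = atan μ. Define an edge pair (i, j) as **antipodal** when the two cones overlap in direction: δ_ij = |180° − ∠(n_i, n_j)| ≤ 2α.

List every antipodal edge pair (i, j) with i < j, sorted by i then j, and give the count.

count = 4; pairs: (0,3), (2,4), (2,5), (3,5)

α = atan 0.4 = 21.80°;  2α = 43.60°
n_0 = (-0.0377, -0.9993)
n_1 = (+0.8018, -0.5976)
n_2 = (+0.7513, +0.6600)
n_3 = (-0.0462, +0.9989)
n_4 = (-0.9662, -0.2579)
n_5 = (-0.5130, -0.8584)
  (0,1): δ = 124.54°  ·
  (0,2): δ = 46.54°  ·
  (0,3): δ = 4.81°  ✓
  (0,4): δ = 107.10°  ·
  (0,5): δ = 151.30°  ·
  (1,2): δ = 102.00°  ·
  (1,3): δ = 50.66°  ·
  (1,4): δ = 51.64°  ·
  (1,5): δ = 95.84°  ·
  (2,3): δ = 128.65°  ·
  (2,4): δ = 26.36°  ✓
  (2,5): δ = 17.84°  ✓
  (3,4): δ = 77.70°  ·
  (3,5): δ = 33.51°  ✓
  (4,5): δ = 135.80°  ·
antipodal pairs: 4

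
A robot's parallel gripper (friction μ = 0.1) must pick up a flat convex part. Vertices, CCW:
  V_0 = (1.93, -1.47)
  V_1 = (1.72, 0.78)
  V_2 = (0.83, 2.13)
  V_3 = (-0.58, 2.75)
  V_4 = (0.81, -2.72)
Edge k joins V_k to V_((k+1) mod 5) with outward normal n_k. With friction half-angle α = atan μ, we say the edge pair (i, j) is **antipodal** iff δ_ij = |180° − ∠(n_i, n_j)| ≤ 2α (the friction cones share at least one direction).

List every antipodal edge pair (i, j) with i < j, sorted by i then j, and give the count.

count = 1; pairs: (0,3)

α = atan 0.1 = 5.71°;  2α = 11.42°
n_0 = (+0.9957, +0.0929)
n_1 = (+0.8349, +0.5504)
n_2 = (+0.4025, +0.9154)
n_3 = (-0.9692, -0.2463)
n_4 = (+0.7448, -0.6673)
  (0,1): δ = 151.94°  ·
  (0,2): δ = 119.07°  ·
  (0,3): δ = 8.93°  ✓
  (0,4): δ = 132.81°  ·
  (1,2): δ = 147.13°  ·
  (1,3): δ = 19.14°  ·
  (1,4): δ = 104.74°  ·
  (2,3): δ = 52.01°  ·
  (2,4): δ = 71.88°  ·
  (3,4): δ = 56.12°  ·
antipodal pairs: 1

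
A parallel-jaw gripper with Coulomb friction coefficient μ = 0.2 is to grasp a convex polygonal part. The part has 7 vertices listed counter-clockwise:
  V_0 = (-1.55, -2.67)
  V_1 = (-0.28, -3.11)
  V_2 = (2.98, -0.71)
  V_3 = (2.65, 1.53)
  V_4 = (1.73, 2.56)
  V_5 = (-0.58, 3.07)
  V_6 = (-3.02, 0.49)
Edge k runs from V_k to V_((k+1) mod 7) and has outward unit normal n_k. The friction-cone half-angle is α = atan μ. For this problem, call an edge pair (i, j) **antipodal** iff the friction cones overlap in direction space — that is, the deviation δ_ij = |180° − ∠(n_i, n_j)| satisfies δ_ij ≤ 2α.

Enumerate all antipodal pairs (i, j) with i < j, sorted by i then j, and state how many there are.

α = atan 0.2 = 11.31°;  2α = 22.62°
n_0 = (-0.3274, -0.9449)
n_1 = (+0.5929, -0.8053)
n_2 = (+0.9893, +0.1457)
n_3 = (+0.7458, +0.6662)
n_4 = (+0.2156, +0.9765)
n_5 = (-0.7265, +0.6871)
n_6 = (-0.9067, -0.4218)
  (0,1): δ = 124.53°  ·
  (0,2): δ = 62.51°  ·
  (0,3): δ = 29.12°  ·
  (0,4): δ = 6.66°  ✓
  (0,5): δ = 65.71°  ·
  (0,6): δ = 134.06°  ·
  (1,2): δ = 117.98°  ·
  (1,3): δ = 84.59°  ·
  (1,4): δ = 48.81°  ·
  (1,5): δ = 10.24°  ✓
  (1,6): δ = 78.59°  ·
  (2,3): δ = 146.61°  ·
  (2,4): δ = 110.83°  ·
  (2,5): δ = 51.78°  ·
  (2,6): δ = 16.57°  ✓
  (3,4): δ = 144.22°  ·
  (3,5): δ = 85.17°  ·
  (3,6): δ = 16.82°  ✓
  (4,5): δ = 120.95°  ·
  (4,6): δ = 52.60°  ·
  (5,6): δ = 111.65°  ·
antipodal pairs: 4

count = 4; pairs: (0,4), (1,5), (2,6), (3,6)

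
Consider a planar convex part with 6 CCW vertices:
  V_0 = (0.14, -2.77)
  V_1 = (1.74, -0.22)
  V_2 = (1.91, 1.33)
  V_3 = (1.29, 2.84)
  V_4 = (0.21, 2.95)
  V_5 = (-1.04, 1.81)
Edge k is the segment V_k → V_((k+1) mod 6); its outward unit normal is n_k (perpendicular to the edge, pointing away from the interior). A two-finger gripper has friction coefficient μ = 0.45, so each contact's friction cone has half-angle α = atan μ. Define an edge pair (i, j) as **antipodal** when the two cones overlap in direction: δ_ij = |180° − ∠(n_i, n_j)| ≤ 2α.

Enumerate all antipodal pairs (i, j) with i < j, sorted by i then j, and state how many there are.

count = 5; pairs: (0,4), (0,5), (1,4), (1,5), (2,5)

α = atan 0.45 = 24.23°;  2α = 48.46°
n_0 = (+0.8471, -0.5315)
n_1 = (+0.9940, -0.1090)
n_2 = (+0.9251, +0.3798)
n_3 = (+0.1013, +0.9949)
n_4 = (-0.6738, +0.7389)
n_5 = (-0.9684, -0.2495)
  (0,1): δ = 154.15°  ·
  (0,2): δ = 125.57°  ·
  (0,3): δ = 63.71°  ·
  (0,4): δ = 15.53°  ✓
  (0,5): δ = 46.55°  ✓
  (1,2): δ = 151.42°  ·
  (1,3): δ = 89.56°  ·
  (1,4): δ = 41.38°  ✓
  (1,5): δ = 20.71°  ✓
  (2,3): δ = 118.14°  ·
  (2,4): δ = 69.96°  ·
  (2,5): δ = 7.88°  ✓
  (3,4): δ = 131.82°  ·
  (3,5): δ = 69.74°  ·
  (4,5): δ = 117.92°  ·
antipodal pairs: 5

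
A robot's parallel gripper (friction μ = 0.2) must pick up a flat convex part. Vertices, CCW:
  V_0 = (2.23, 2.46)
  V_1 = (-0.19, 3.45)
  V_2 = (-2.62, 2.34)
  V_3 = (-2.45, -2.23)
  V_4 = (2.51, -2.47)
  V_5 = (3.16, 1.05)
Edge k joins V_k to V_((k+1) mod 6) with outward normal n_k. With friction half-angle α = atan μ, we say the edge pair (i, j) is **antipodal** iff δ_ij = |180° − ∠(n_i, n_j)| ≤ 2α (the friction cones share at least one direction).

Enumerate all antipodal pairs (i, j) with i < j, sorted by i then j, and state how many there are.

count = 2; pairs: (0,3), (2,4)

α = atan 0.2 = 11.31°;  2α = 22.62°
n_0 = (+0.3786, +0.9255)
n_1 = (-0.4155, +0.9096)
n_2 = (-0.9993, -0.0372)
n_3 = (-0.0483, -0.9988)
n_4 = (+0.9834, -0.1816)
n_5 = (+0.8348, +0.5506)
  (0,1): δ = 133.20°  ·
  (0,2): δ = 65.62°  ·
  (0,3): δ = 19.48°  ✓
  (0,4): δ = 101.79°  ·
  (0,5): δ = 145.66°  ·
  (1,2): δ = 112.42°  ·
  (1,3): δ = 27.32°  ·
  (1,4): δ = 54.99°  ·
  (1,5): δ = 98.86°  ·
  (2,3): δ = 94.90°  ·
  (2,4): δ = 12.59°  ✓
  (2,5): δ = 31.28°  ·
  (3,4): δ = 97.69°  ·
  (3,5): δ = 53.82°  ·
  (4,5): δ = 136.13°  ·
antipodal pairs: 2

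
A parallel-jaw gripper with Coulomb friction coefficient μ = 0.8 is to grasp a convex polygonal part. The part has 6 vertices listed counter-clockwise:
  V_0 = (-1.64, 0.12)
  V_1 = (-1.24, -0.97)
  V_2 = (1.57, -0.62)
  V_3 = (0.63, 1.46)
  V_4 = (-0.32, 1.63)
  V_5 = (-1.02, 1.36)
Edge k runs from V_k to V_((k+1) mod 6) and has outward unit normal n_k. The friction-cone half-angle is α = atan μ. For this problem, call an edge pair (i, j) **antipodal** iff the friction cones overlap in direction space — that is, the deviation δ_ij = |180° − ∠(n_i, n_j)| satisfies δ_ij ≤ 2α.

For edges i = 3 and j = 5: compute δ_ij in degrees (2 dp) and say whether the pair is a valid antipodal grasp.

δ = 106.42°, invalid

α = atan 0.8 = 38.66°;  2α = 77.32°
edge 3: e_3 = (-0.95, +0.17);  n_3 = (+0.1761, +0.9844)
edge 5: e_5 = (-0.62, -1.24);  n_5 = (-0.8944, +0.4472)
∠(n_3, n_5) = 73.58°
δ = |180° − 73.58°| = 106.42°
106.42° > 2α = 77.32°  →  invalid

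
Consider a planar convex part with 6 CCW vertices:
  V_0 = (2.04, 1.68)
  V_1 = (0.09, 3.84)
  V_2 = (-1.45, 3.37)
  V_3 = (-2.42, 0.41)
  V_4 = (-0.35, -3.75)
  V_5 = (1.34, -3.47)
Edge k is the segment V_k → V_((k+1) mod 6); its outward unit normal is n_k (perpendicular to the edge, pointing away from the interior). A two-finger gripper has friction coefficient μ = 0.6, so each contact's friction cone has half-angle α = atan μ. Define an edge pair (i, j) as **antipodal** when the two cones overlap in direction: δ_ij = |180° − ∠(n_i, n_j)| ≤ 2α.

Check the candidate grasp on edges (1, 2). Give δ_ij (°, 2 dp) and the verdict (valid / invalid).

α = atan 0.6 = 30.96°;  2α = 61.93°
edge 1: e_1 = (-1.54, -0.47);  n_1 = (-0.2919, +0.9564)
edge 2: e_2 = (-0.97, -2.96);  n_2 = (-0.9503, +0.3114)
∠(n_1, n_2) = 54.88°
δ = |180° − 54.88°| = 125.12°
125.12° > 2α = 61.93°  →  invalid

δ = 125.12°, invalid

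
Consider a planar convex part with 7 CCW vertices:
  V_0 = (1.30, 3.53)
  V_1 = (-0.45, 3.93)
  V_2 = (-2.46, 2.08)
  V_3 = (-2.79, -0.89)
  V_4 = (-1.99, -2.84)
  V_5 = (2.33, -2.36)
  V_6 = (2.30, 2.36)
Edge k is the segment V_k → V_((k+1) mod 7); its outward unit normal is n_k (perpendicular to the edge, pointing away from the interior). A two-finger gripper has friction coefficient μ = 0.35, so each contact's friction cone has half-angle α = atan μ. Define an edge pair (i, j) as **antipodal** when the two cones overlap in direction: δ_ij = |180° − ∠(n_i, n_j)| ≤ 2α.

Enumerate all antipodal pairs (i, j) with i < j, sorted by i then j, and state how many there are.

α = atan 0.35 = 19.29°;  2α = 38.58°
n_0 = (+0.2228, +0.9749)
n_1 = (-0.6772, +0.7358)
n_2 = (-0.9939, +0.1104)
n_3 = (-0.9252, -0.3796)
n_4 = (+0.1104, -0.9939)
n_5 = (+1.0000, +0.0064)
n_6 = (+0.7602, +0.6497)
  (0,1): δ = 124.50°  ·
  (0,2): δ = 83.47°  ·
  (0,3): δ = 54.82°  ·
  (0,4): δ = 19.22°  ✓
  (0,5): δ = 103.24°  ·
  (0,6): δ = 143.40°  ·
  (1,2): δ = 138.97°  ·
  (1,3): δ = 110.32°  ·
  (1,4): δ = 36.29°  ✓
  (1,5): δ = 47.74°  ·
  (1,6): δ = 87.89°  ·
  (2,3): δ = 151.35°  ·
  (2,4): δ = 77.32°  ·
  (2,5): δ = 6.70°  ✓
  (2,6): δ = 46.86°  ·
  (3,4): δ = 105.97°  ·
  (3,5): δ = 21.94°  ✓
  (3,6): δ = 18.21°  ✓
  (4,5): δ = 95.98°  ·
  (4,6): δ = 55.82°  ·
  (5,6): δ = 139.84°  ·
antipodal pairs: 5

count = 5; pairs: (0,4), (1,4), (2,5), (3,5), (3,6)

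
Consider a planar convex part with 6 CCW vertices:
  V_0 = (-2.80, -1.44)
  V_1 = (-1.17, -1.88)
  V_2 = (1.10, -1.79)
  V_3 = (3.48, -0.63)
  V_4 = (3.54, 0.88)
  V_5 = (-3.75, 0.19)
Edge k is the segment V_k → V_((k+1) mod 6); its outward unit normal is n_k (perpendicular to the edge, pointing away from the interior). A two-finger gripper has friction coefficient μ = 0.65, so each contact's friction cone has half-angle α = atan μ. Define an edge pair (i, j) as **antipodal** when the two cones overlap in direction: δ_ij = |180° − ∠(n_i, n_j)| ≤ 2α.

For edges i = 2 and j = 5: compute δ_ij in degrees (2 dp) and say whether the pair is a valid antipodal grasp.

α = atan 0.65 = 33.02°;  2α = 66.05°
edge 2: e_2 = (+2.38, +1.16);  n_2 = (+0.4381, -0.8989)
edge 5: e_5 = (+0.95, -1.63);  n_5 = (-0.8640, -0.5035)
∠(n_2, n_5) = 85.75°
δ = |180° − 85.75°| = 94.25°
94.25° > 2α = 66.05°  →  invalid

δ = 94.25°, invalid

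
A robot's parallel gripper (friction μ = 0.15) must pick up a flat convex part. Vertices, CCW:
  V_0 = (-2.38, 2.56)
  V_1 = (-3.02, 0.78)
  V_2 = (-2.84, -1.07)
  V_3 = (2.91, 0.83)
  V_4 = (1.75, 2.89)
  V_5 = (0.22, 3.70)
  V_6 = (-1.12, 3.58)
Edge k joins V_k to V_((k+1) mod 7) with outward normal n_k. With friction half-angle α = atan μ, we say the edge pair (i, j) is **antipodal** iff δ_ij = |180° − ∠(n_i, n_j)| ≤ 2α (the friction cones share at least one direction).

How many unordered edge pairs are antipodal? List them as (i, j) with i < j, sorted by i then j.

α = atan 0.15 = 8.53°;  2α = 17.06°
n_0 = (-0.9410, +0.3383)
n_1 = (-0.9953, -0.0968)
n_2 = (+0.3137, -0.9495)
n_3 = (+0.8713, +0.4907)
n_4 = (+0.4679, +0.8838)
n_5 = (-0.0892, +0.9960)
n_6 = (-0.6292, +0.7772)
  (0,1): δ = 154.67°  ·
  (0,2): δ = 51.94°  ·
  (0,3): δ = 49.16°  ·
  (0,4): δ = 81.88°  ·
  (0,5): δ = 114.89°  ·
  (0,6): δ = 148.77°  ·
  (1,2): δ = 77.27°  ·
  (1,3): δ = 23.83°  ·
  (1,4): δ = 56.55°  ·
  (1,5): δ = 89.56°  ·
  (1,6): δ = 123.43°  ·
  (2,3): δ = 78.90°  ·
  (2,4): δ = 46.18°  ·
  (2,5): δ = 13.17°  ✓
  (2,6): δ = 20.71°  ·
  (3,4): δ = 147.28°  ·
  (3,5): δ = 114.27°  ·
  (3,6): δ = 80.39°  ·
  (4,5): δ = 146.99°  ·
  (4,6): δ = 113.11°  ·
  (5,6): δ = 146.13°  ·
antipodal pairs: 1

count = 1; pairs: (2,5)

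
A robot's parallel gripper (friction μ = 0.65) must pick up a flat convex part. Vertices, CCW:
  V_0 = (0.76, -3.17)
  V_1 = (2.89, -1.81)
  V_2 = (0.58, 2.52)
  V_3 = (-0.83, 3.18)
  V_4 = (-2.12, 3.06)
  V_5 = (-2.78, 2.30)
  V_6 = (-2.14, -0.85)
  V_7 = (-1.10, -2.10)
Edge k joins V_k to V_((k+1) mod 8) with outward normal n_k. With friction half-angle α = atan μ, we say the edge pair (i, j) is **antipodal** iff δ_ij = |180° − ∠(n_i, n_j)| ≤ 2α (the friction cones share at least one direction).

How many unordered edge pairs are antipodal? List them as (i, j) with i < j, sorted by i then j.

α = atan 0.65 = 33.02°;  2α = 66.05°
n_0 = (+0.5382, -0.8428)
n_1 = (+0.8823, +0.4707)
n_2 = (+0.4239, +0.9057)
n_3 = (-0.0926, +0.9957)
n_4 = (-0.7550, +0.6557)
n_5 = (-0.9800, -0.1991)
n_6 = (-0.7687, -0.6396)
n_7 = (-0.4986, -0.8668)
  (0,1): δ = 94.48°  ·
  (0,2): δ = 57.64°  ✓
  (0,3): δ = 27.24°  ✓
  (0,4): δ = 16.47°  ✓
  (0,5): δ = 68.93°  ·
  (0,6): δ = 97.20°  ·
  (0,7): δ = 117.53°  ·
  (1,2): δ = 143.16°  ·
  (1,3): δ = 112.76°  ·
  (1,4): δ = 69.05°  ·
  (1,5): δ = 16.59°  ✓
  (1,6): δ = 11.68°  ✓
  (1,7): δ = 32.01°  ✓
  (2,3): δ = 149.60°  ·
  (2,4): δ = 105.89°  ·
  (2,5): δ = 53.43°  ✓
  (2,6): δ = 25.16°  ✓
  (2,7): δ = 4.83°  ✓
  (3,4): δ = 136.29°  ·
  (3,5): δ = 83.83°  ·
  (3,6): δ = 55.55°  ✓
  (3,7): δ = 35.23°  ✓
  (4,5): δ = 127.54°  ·
  (4,6): δ = 99.27°  ·
  (4,7): δ = 78.94°  ·
  (5,6): δ = 151.72°  ·
  (5,7): δ = 131.40°  ·
  (6,7): δ = 159.67°  ·
antipodal pairs: 11

count = 11; pairs: (0,2), (0,3), (0,4), (1,5), (1,6), (1,7), (2,5), (2,6), (2,7), (3,6), (3,7)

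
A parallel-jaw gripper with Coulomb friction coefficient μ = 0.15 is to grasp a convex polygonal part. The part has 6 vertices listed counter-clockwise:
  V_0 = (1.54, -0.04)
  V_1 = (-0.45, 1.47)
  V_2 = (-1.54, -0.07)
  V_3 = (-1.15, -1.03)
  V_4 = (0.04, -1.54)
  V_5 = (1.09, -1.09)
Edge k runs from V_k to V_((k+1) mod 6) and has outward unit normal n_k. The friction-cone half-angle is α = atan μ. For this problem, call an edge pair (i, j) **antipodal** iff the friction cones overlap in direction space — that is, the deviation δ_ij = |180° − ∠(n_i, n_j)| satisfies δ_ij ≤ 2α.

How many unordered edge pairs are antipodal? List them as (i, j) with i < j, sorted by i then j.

count = 2; pairs: (0,3), (1,5)

α = atan 0.15 = 8.53°;  2α = 17.06°
n_0 = (+0.6045, +0.7966)
n_1 = (-0.8162, +0.5777)
n_2 = (-0.9265, -0.3764)
n_3 = (-0.3939, -0.9191)
n_4 = (+0.3939, -0.9191)
n_5 = (+0.9191, -0.3939)
  (0,1): δ = 88.10°  ·
  (0,2): δ = 30.70°  ·
  (0,3): δ = 13.99°  ✓
  (0,4): δ = 60.39°  ·
  (0,5): δ = 103.99°  ·
  (1,2): δ = 122.60°  ·
  (1,3): δ = 77.91°  ·
  (1,4): δ = 31.51°  ·
  (1,5): δ = 12.09°  ✓
  (2,3): δ = 135.31°  ·
  (2,4): δ = 88.91°  ·
  (2,5): δ = 45.31°  ·
  (3,4): δ = 133.60°  ·
  (3,5): δ = 90.00°  ·
  (4,5): δ = 136.40°  ·
antipodal pairs: 2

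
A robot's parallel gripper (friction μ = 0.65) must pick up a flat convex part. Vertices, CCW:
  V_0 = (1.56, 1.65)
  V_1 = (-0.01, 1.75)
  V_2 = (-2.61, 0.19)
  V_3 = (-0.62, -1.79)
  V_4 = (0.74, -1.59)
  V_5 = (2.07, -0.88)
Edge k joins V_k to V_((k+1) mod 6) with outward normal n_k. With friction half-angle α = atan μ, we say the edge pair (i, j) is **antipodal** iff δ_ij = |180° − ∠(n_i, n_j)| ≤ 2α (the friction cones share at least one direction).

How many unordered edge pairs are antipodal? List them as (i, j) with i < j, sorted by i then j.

α = atan 0.65 = 33.02°;  2α = 66.05°
n_0 = (+0.0636, +0.9980)
n_1 = (-0.5145, +0.8575)
n_2 = (-0.7053, -0.7089)
n_3 = (+0.1455, -0.9894)
n_4 = (+0.4709, -0.8822)
n_5 = (+0.9803, +0.1976)
  (0,1): δ = 145.39°  ·
  (0,2): δ = 41.21°  ✓
  (0,3): δ = 12.01°  ✓
  (0,4): δ = 31.74°  ✓
  (0,5): δ = 105.04°  ·
  (1,2): δ = 75.82°  ·
  (1,3): δ = 22.60°  ✓
  (1,4): δ = 2.87°  ✓
  (1,5): δ = 70.43°  ·
  (2,3): δ = 126.78°  ·
  (2,4): δ = 107.05°  ·
  (2,5): δ = 33.75°  ✓
  (3,4): δ = 160.27°  ·
  (3,5): δ = 86.97°  ·
  (4,5): δ = 106.70°  ·
antipodal pairs: 6

count = 6; pairs: (0,2), (0,3), (0,4), (1,3), (1,4), (2,5)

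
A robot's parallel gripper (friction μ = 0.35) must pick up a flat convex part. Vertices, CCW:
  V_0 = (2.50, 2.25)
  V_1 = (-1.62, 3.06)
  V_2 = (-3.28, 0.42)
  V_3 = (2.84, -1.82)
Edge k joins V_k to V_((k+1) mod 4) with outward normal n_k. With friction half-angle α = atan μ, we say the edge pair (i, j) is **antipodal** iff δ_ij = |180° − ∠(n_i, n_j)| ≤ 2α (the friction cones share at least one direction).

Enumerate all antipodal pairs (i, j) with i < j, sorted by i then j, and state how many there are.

count = 2; pairs: (0,2), (1,3)

α = atan 0.35 = 19.29°;  2α = 38.58°
n_0 = (+0.1929, +0.9812)
n_1 = (-0.8466, +0.5323)
n_2 = (-0.3437, -0.9391)
n_3 = (+0.9965, +0.0832)
  (0,1): δ = 111.04°  ·
  (0,2): δ = 8.98°  ✓
  (0,3): δ = 105.90°  ·
  (1,2): δ = 77.94°  ·
  (1,3): δ = 36.94°  ✓
  (2,3): δ = 65.12°  ·
antipodal pairs: 2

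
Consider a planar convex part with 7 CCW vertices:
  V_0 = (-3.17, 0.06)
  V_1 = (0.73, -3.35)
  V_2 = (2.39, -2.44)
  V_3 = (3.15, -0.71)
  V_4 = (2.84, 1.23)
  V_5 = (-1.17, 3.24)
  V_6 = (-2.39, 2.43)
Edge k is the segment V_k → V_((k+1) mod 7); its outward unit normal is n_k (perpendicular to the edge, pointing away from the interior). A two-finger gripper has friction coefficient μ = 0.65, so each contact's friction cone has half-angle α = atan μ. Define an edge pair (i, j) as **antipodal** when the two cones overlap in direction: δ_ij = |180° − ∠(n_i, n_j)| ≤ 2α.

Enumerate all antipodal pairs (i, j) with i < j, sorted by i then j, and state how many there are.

count = 9; pairs: (0,3), (0,4), (1,4), (1,5), (1,6), (2,5), (2,6), (3,5), (3,6)

α = atan 0.65 = 33.02°;  2α = 66.05°
n_0 = (-0.6582, -0.7528)
n_1 = (+0.4807, -0.8769)
n_2 = (+0.9155, -0.4022)
n_3 = (+0.9875, +0.1578)
n_4 = (+0.4481, +0.8940)
n_5 = (-0.5531, +0.8331)
n_6 = (-0.9499, +0.3126)
  (0,1): δ = 110.10°  ·
  (0,2): δ = 72.55°  ·
  (0,3): δ = 39.76°  ✓
  (0,4): δ = 14.54°  ✓
  (0,5): δ = 74.75°  ·
  (0,6): δ = 112.95°  ·
  (1,2): δ = 142.45°  ·
  (1,3): δ = 109.65°  ·
  (1,4): δ = 55.35°  ✓
  (1,5): δ = 4.85°  ✓
  (1,6): δ = 43.05°  ✓
  (2,3): δ = 147.21°  ·
  (2,4): δ = 92.91°  ·
  (2,5): δ = 32.70°  ✓
  (2,6): δ = 5.50°  ✓
  (3,4): δ = 125.70°  ·
  (3,5): δ = 65.50°  ✓
  (3,6): δ = 27.30°  ✓
  (4,5): δ = 119.80°  ·
  (4,6): δ = 81.59°  ·
  (5,6): δ = 141.80°  ·
antipodal pairs: 9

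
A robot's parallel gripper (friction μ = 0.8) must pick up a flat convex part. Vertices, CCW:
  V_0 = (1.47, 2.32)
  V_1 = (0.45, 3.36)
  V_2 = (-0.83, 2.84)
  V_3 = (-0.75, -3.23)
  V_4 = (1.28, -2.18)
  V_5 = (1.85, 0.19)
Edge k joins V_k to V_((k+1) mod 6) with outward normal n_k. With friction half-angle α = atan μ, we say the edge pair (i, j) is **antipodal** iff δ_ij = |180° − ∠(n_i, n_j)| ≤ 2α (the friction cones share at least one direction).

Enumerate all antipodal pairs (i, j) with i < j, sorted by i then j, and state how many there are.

count = 7; pairs: (0,2), (0,3), (1,3), (1,4), (2,3), (2,4), (2,5)

α = atan 0.8 = 38.66°;  2α = 77.32°
n_0 = (+0.7139, +0.7002)
n_1 = (-0.3764, +0.9265)
n_2 = (-0.9999, -0.0132)
n_3 = (+0.4594, -0.8882)
n_4 = (+0.9723, -0.2338)
n_5 = (+0.9845, +0.1756)
  (0,1): δ = 112.33°  ·
  (0,2): δ = 43.69°  ✓
  (0,3): δ = 72.91°  ✓
  (0,4): δ = 122.03°  ·
  (0,5): δ = 145.67°  ·
  (1,2): δ = 111.35°  ·
  (1,3): δ = 5.24°  ✓
  (1,4): δ = 54.37°  ✓
  (1,5): δ = 78.01°  ·
  (2,3): δ = 63.41°  ✓
  (2,4): δ = 14.28°  ✓
  (2,5): δ = 9.36°  ✓
  (3,4): δ = 130.87°  ·
  (3,5): δ = 107.23°  ·
  (4,5): δ = 156.36°  ·
antipodal pairs: 7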